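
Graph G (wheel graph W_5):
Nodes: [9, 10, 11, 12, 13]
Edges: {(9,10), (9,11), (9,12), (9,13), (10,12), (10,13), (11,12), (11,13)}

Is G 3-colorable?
A valid 3-coloring: color 1: [9]; color 2: [12, 13]; color 3: [10, 11].
(χ(G) = 3 ≤ 3.)

Yes, G is 3-colorable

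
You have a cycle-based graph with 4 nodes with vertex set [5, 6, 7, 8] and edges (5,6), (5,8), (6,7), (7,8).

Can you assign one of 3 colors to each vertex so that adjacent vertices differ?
Yes, G is 3-colorable

A valid 3-coloring: color 1: [6, 8]; color 2: [5, 7].
(χ(G) = 2 ≤ 3.)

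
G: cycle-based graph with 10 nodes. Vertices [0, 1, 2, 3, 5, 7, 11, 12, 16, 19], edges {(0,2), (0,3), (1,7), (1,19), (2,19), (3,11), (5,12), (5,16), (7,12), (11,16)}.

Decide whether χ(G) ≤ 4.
Yes, G is 4-colorable

A valid 4-coloring: color 1: [1, 2, 3, 12, 16]; color 2: [0, 5, 7, 11, 19].
(χ(G) = 2 ≤ 4.)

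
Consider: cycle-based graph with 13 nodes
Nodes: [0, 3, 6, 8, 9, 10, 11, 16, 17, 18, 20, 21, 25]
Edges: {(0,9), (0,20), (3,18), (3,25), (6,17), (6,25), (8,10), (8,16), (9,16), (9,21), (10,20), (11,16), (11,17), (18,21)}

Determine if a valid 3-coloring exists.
A valid 3-coloring: color 1: [0, 3, 10, 16, 17, 21]; color 2: [6, 8, 9, 11, 18, 20]; color 3: [25].
(χ(G) = 3 ≤ 3.)

Yes, G is 3-colorable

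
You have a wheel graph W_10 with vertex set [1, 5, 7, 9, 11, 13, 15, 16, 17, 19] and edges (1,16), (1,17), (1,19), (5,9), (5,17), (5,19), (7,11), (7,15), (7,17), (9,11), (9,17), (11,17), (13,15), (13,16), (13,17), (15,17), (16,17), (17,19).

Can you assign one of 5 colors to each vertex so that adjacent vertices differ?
Yes, G is 5-colorable

A valid 5-coloring: color 1: [17]; color 2: [1, 5, 11, 15]; color 3: [7, 9, 16, 19]; color 4: [13].
(χ(G) = 4 ≤ 5.)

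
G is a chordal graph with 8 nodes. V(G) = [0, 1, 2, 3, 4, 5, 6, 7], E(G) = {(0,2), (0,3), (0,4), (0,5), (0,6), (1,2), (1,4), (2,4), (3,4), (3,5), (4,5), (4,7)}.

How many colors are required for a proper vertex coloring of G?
χ(G) = 4

Clique number ω(G) = 4 (lower bound: χ ≥ ω).
The clique on [0, 3, 4, 5] has size 4, forcing χ ≥ 4, and the coloring below uses 4 colors, so χ(G) = 4.
A valid 4-coloring: color 1: [4, 6]; color 2: [0, 1, 7]; color 3: [2, 5]; color 4: [3].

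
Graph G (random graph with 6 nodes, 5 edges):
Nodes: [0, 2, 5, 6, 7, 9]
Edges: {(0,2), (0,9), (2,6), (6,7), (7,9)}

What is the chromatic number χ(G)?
χ(G) = 3

Clique number ω(G) = 2 (lower bound: χ ≥ ω).
Odd cycle [0, 2, 6, 7, 9] needs 3 colors (χ ≥ 3).
The coloring below uses 3 colors, so χ(G) = 3.
A valid 3-coloring: color 1: [2, 5, 7]; color 2: [6, 9]; color 3: [0].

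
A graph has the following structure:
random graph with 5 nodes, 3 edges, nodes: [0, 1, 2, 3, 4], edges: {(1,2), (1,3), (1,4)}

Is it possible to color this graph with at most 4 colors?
Yes, G is 4-colorable

A valid 4-coloring: color 1: [0, 1]; color 2: [2, 3, 4].
(χ(G) = 2 ≤ 4.)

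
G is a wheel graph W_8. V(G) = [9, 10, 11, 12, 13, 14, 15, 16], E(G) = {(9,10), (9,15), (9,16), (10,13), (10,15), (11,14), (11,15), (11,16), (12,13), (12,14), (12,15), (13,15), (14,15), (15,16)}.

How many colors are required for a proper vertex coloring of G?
Clique number ω(G) = 3 (lower bound: χ ≥ ω).
Odd cycle [10, 13, 12, 14, 11, 16, 9] needs 3 colors (χ ≥ 3).
Vertex 15 is adjacent to every vertex of [9, 10, 11, 12, 13, 14, 16], which already need 3 colors among themselves, so 15 needs a new color (χ ≥ 4).
The coloring below uses 4 colors, so χ(G) = 4.
A valid 4-coloring: color 1: [15]; color 2: [10, 12, 16]; color 3: [9, 13, 14]; color 4: [11].

χ(G) = 4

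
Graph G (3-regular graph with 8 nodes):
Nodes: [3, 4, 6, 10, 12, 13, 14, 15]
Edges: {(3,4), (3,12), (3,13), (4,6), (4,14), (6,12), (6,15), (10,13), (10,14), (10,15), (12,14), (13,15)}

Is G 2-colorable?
No, G is not 2-colorable

The clique on vertices [10, 13, 15] has size 3 > 2, so it alone needs 3 colors.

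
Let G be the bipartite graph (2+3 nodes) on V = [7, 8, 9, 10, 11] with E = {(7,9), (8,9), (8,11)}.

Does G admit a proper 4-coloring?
Yes, G is 4-colorable

A valid 4-coloring: color 1: [9, 10, 11]; color 2: [7, 8].
(χ(G) = 2 ≤ 4.)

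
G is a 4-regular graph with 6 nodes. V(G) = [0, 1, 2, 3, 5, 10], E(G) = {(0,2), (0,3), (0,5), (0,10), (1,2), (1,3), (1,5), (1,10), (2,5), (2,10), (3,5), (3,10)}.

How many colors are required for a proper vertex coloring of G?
χ(G) = 3

Clique number ω(G) = 3 (lower bound: χ ≥ ω).
The clique on [0, 2, 10] has size 3, forcing χ ≥ 3, and the coloring below uses 3 colors, so χ(G) = 3.
A valid 3-coloring: color 1: [5, 10]; color 2: [0, 1]; color 3: [2, 3].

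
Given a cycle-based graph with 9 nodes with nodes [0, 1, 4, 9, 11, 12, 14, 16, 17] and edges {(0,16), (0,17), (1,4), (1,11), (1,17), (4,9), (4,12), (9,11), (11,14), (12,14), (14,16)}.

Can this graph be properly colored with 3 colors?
Yes, G is 3-colorable

A valid 3-coloring: color 1: [0, 1, 9, 14]; color 2: [4, 11, 16, 17]; color 3: [12].
(χ(G) = 3 ≤ 3.)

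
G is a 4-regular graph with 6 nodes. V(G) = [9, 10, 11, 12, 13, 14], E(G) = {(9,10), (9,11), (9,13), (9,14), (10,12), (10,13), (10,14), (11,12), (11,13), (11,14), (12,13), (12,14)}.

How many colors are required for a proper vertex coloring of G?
χ(G) = 3

Clique number ω(G) = 3 (lower bound: χ ≥ ω).
The clique on [9, 10, 13] has size 3, forcing χ ≥ 3, and the coloring below uses 3 colors, so χ(G) = 3.
A valid 3-coloring: color 1: [10, 11]; color 2: [13, 14]; color 3: [9, 12].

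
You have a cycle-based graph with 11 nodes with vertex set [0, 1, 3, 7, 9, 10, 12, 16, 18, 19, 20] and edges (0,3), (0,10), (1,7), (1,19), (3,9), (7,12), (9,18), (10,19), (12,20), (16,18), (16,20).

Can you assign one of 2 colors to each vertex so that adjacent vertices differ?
No, G is not 2-colorable

Odd cycle [16, 18, 9, 3, 0, 10, 19, 1, 7, 12, 20] needs 3 colors (χ ≥ 3).
Hence χ(G) ≥ 3 > 2, so no proper 2-coloring exists.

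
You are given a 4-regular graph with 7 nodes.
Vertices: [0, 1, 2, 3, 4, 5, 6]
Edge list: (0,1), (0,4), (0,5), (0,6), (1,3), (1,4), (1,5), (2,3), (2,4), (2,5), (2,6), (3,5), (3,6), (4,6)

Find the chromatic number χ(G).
χ(G) = 4

Clique number ω(G) = 3 (lower bound: χ ≥ ω).
Suppose a proper 3-coloring c exists. The clique [0, 1, 4] takes 3 distinct colors; by symmetry let c(0) = 1, c(1) = 2, c(4) = 3.
- Vertex 5: neighbors [0, 1] already have colors [1, 2] ⇒ c(5) = 3.
- Vertex 3: neighbors [1, 5] already have colors [2, 3] ⇒ c(3) = 1.
- Vertex 2: neighbors [3, 4] already have colors [1, 3] ⇒ c(2) = 2.
- Vertex 6: neighbors [0, 2, 4] already have colors [1, 2, 3] — all 3 colors blocked. Contradiction.
The forced assignments end in a contradiction, so G has no proper 3-coloring (χ ≥ 4).
The coloring below uses 4 colors, so χ(G) = 4.
A valid 4-coloring: color 1: [1, 2]; color 2: [3, 4]; color 3: [5, 6]; color 4: [0].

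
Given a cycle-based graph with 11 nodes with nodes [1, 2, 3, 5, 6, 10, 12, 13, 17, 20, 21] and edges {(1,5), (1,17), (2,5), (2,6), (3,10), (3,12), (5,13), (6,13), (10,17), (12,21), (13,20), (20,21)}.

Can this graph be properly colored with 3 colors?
A valid 3-coloring: color 1: [5, 6, 10, 12, 20]; color 2: [1, 2, 3, 13, 21]; color 3: [17].
(χ(G) = 3 ≤ 3.)

Yes, G is 3-colorable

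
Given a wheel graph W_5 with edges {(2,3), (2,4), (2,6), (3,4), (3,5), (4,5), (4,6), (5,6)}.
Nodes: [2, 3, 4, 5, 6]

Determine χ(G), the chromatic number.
Clique number ω(G) = 3 (lower bound: χ ≥ ω).
The clique on [2, 3, 4] has size 3, forcing χ ≥ 3, and the coloring below uses 3 colors, so χ(G) = 3.
A valid 3-coloring: color 1: [4]; color 2: [2, 5]; color 3: [3, 6].

χ(G) = 3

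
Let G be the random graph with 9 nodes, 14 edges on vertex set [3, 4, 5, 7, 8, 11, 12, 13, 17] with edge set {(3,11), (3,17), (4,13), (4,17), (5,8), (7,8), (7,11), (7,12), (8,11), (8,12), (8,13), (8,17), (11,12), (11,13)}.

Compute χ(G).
χ(G) = 4

Clique number ω(G) = 4 (lower bound: χ ≥ ω).
The clique on [7, 8, 11, 12] has size 4, forcing χ ≥ 4, and the coloring below uses 4 colors, so χ(G) = 4.
A valid 4-coloring: color 1: [3, 4, 8]; color 2: [5, 11, 17]; color 3: [12, 13]; color 4: [7].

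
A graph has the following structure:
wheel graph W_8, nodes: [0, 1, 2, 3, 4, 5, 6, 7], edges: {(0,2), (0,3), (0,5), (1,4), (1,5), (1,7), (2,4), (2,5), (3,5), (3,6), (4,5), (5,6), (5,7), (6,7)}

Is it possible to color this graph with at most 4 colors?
Yes, G is 4-colorable

A valid 4-coloring: color 1: [5]; color 2: [1, 2, 6]; color 3: [0, 4, 7]; color 4: [3].
(χ(G) = 4 ≤ 4.)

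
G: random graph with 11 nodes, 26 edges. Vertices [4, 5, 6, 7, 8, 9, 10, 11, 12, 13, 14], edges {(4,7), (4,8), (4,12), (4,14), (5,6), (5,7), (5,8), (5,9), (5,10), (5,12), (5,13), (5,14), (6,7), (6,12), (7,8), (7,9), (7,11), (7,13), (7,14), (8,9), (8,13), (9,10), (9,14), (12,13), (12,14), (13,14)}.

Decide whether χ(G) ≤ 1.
No, G is not 1-colorable

The clique on vertices [5, 12, 13, 14] has size 4 > 1, so it alone needs 4 colors.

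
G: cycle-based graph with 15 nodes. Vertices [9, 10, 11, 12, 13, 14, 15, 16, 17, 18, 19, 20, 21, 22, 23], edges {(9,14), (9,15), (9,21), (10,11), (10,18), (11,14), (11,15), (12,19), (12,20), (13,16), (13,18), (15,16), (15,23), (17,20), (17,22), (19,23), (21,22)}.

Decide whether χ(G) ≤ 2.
Odd cycle [20, 17, 22, 21, 9, 15, 23, 19, 12] needs 3 colors (χ ≥ 3).
Hence χ(G) ≥ 3 > 2, so no proper 2-coloring exists.

No, G is not 2-colorable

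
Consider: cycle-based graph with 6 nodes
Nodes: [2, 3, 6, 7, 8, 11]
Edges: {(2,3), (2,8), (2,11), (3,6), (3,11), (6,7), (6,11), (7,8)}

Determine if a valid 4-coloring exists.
Yes, G is 4-colorable

A valid 4-coloring: color 1: [2, 6]; color 2: [8, 11]; color 3: [3, 7].
(χ(G) = 3 ≤ 4.)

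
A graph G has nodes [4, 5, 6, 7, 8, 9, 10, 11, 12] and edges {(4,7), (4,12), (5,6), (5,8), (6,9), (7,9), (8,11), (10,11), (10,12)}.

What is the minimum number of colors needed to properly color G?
Clique number ω(G) = 2 (lower bound: χ ≥ ω).
Odd cycle [4, 7, 9, 6, 5, 8, 11, 10, 12] needs 3 colors (χ ≥ 3).
The coloring below uses 3 colors, so χ(G) = 3.
A valid 3-coloring: color 1: [4, 5, 9, 10]; color 2: [6, 7, 8, 12]; color 3: [11].

χ(G) = 3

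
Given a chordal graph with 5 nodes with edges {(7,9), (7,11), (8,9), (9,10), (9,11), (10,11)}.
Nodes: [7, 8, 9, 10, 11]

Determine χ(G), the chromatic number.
χ(G) = 3

Clique number ω(G) = 3 (lower bound: χ ≥ ω).
The clique on [9, 10, 11] has size 3, forcing χ ≥ 3, and the coloring below uses 3 colors, so χ(G) = 3.
A valid 3-coloring: color 1: [9]; color 2: [8, 11]; color 3: [7, 10].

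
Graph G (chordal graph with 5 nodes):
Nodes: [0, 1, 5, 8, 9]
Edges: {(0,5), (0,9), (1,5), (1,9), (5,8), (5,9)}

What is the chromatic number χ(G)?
χ(G) = 3

Clique number ω(G) = 3 (lower bound: χ ≥ ω).
The clique on [0, 5, 9] has size 3, forcing χ ≥ 3, and the coloring below uses 3 colors, so χ(G) = 3.
A valid 3-coloring: color 1: [5]; color 2: [8, 9]; color 3: [0, 1].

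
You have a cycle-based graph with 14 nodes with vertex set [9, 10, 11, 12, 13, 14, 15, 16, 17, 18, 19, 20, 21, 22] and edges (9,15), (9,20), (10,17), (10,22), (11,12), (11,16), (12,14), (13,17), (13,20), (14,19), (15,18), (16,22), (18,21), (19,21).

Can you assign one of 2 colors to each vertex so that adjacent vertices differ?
A valid 2-coloring: color 1: [9, 10, 12, 13, 16, 18, 19]; color 2: [11, 14, 15, 17, 20, 21, 22].
(χ(G) = 2 ≤ 2.)

Yes, G is 2-colorable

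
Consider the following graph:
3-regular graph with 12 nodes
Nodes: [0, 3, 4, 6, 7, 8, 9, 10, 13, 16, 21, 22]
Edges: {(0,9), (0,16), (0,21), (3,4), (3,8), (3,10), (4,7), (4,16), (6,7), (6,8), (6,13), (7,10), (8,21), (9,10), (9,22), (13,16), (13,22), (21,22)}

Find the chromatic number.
Clique number ω(G) = 2 (lower bound: χ ≥ ω).
Odd cycle [7, 4, 3, 8, 6] needs 3 colors (χ ≥ 3).
The coloring below uses 3 colors, so χ(G) = 3.
A valid 3-coloring: color 1: [6, 10, 16, 22]; color 2: [0, 4, 8, 13]; color 3: [3, 7, 9, 21].

χ(G) = 3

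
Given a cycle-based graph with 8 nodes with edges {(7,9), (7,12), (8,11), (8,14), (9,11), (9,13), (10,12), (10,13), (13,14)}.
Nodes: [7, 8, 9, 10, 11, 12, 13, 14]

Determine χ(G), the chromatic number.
Clique number ω(G) = 2 (lower bound: χ ≥ ω).
Odd cycle [12, 10, 13, 9, 7] needs 3 colors (χ ≥ 3).
The coloring below uses 3 colors, so χ(G) = 3.
A valid 3-coloring: color 1: [8, 9, 10]; color 2: [11, 12, 13]; color 3: [7, 14].

χ(G) = 3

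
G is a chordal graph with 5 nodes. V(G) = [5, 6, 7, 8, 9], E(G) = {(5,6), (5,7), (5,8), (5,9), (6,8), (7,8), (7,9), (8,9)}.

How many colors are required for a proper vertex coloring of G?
Clique number ω(G) = 4 (lower bound: χ ≥ ω).
The clique on [5, 7, 8, 9] has size 4, forcing χ ≥ 4, and the coloring below uses 4 colors, so χ(G) = 4.
A valid 4-coloring: color 1: [5]; color 2: [8]; color 3: [6, 7]; color 4: [9].

χ(G) = 4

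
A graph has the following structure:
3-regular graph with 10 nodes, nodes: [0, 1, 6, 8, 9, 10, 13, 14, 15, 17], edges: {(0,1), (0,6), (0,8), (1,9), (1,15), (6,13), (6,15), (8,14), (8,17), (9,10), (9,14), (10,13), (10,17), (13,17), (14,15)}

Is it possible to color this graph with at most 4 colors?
Yes, G is 4-colorable

A valid 4-coloring: color 1: [0, 13, 14]; color 2: [1, 6, 8, 10]; color 3: [9, 15, 17].
(χ(G) = 3 ≤ 4.)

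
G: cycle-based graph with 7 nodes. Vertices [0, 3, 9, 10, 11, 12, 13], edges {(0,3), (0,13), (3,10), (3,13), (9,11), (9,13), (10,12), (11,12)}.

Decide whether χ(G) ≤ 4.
Yes, G is 4-colorable

A valid 4-coloring: color 1: [10, 11, 13]; color 2: [3, 9, 12]; color 3: [0].
(χ(G) = 3 ≤ 4.)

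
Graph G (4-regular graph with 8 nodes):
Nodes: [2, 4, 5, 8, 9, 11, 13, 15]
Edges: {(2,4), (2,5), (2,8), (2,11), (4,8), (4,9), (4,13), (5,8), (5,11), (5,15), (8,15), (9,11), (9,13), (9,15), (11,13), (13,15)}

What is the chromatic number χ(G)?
Clique number ω(G) = 3 (lower bound: χ ≥ ω).
Suppose a proper 3-coloring c exists. The clique [2, 4, 8] takes 3 distinct colors; by symmetry let c(2) = 1, c(4) = 2, c(8) = 3.
- Vertex 5: neighbors [2, 8] already have colors [1, 3] ⇒ c(5) = 2.
- Vertex 11: neighbors [2, 5] already have colors [1, 2] ⇒ c(11) = 3.
- Vertex 9: neighbors [4, 11] already have colors [2, 3] ⇒ c(9) = 1.
- Vertex 13: neighbors [9, 4, 11] already have colors [1, 2, 3] — all 3 colors blocked. Contradiction.
The forced assignments end in a contradiction, so G has no proper 3-coloring (χ ≥ 4).
The coloring below uses 4 colors, so χ(G) = 4.
A valid 4-coloring: color 1: [8, 11]; color 2: [2, 13]; color 3: [5, 9]; color 4: [4, 15].

χ(G) = 4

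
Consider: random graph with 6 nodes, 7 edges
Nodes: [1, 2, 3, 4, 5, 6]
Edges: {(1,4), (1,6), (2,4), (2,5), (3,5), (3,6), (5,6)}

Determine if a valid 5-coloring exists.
Yes, G is 5-colorable

A valid 5-coloring: color 1: [1, 5]; color 2: [4, 6]; color 3: [2, 3].
(χ(G) = 3 ≤ 5.)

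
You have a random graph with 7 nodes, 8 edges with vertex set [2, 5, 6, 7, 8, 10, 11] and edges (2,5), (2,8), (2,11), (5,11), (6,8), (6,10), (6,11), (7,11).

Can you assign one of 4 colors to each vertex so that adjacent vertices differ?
A valid 4-coloring: color 1: [8, 10, 11]; color 2: [2, 6, 7]; color 3: [5].
(χ(G) = 3 ≤ 4.)

Yes, G is 4-colorable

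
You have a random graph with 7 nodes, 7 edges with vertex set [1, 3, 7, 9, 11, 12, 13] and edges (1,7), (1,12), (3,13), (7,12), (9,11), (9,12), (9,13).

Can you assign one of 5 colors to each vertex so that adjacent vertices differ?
Yes, G is 5-colorable

A valid 5-coloring: color 1: [3, 7, 9]; color 2: [11, 12, 13]; color 3: [1].
(χ(G) = 3 ≤ 5.)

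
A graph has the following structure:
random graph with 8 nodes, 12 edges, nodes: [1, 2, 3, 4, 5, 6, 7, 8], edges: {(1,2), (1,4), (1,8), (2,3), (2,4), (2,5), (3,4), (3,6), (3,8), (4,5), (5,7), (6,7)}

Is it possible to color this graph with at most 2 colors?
No, G is not 2-colorable

The clique on vertices [1, 2, 4] has size 3 > 2, so it alone needs 3 colors.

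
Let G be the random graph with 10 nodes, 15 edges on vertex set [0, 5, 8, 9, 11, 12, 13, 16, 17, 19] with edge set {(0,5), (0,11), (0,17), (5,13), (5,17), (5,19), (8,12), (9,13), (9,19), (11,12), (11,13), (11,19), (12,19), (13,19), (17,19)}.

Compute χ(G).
χ(G) = 3

Clique number ω(G) = 3 (lower bound: χ ≥ ω).
The clique on [0, 5, 17] has size 3, forcing χ ≥ 3, and the coloring below uses 3 colors, so χ(G) = 3.
A valid 3-coloring: color 1: [0, 8, 16, 19]; color 2: [12, 13, 17]; color 3: [5, 9, 11].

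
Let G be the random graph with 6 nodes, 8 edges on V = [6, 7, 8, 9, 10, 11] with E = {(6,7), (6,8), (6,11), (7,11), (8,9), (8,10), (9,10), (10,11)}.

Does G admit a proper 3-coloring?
A valid 3-coloring: color 1: [6, 10]; color 2: [8, 11]; color 3: [7, 9].
(χ(G) = 3 ≤ 3.)

Yes, G is 3-colorable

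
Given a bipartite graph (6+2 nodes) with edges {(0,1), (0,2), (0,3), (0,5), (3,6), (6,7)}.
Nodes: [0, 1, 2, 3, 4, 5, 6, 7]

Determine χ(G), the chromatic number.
Clique number ω(G) = 2 (lower bound: χ ≥ ω).
The graph is bipartite (no odd cycle), so 2 colors suffice: χ(G) = 2.
A valid 2-coloring: color 1: [0, 4, 6]; color 2: [1, 2, 3, 5, 7].

χ(G) = 2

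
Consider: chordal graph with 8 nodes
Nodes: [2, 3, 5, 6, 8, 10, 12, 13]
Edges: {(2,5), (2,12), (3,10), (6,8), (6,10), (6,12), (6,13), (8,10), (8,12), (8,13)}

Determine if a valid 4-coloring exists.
Yes, G is 4-colorable

A valid 4-coloring: color 1: [2, 3, 8]; color 2: [5, 6]; color 3: [10, 12, 13].
(χ(G) = 3 ≤ 4.)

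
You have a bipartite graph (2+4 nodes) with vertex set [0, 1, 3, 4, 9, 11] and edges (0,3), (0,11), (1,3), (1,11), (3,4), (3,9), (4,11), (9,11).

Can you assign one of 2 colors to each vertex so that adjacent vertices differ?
Yes, G is 2-colorable

A valid 2-coloring: color 1: [3, 11]; color 2: [0, 1, 4, 9].
(χ(G) = 2 ≤ 2.)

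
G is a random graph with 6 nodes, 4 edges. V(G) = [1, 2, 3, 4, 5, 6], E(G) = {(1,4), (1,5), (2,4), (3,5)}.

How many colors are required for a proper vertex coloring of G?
χ(G) = 2

Clique number ω(G) = 2 (lower bound: χ ≥ ω).
The graph is bipartite (no odd cycle), so 2 colors suffice: χ(G) = 2.
A valid 2-coloring: color 1: [4, 5, 6]; color 2: [1, 2, 3].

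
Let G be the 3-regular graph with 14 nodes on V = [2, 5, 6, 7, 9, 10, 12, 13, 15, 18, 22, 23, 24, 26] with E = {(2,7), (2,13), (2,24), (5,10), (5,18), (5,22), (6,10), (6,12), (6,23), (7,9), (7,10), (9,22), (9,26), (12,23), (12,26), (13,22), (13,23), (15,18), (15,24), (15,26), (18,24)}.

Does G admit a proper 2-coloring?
The clique on vertices [6, 12, 23] has size 3 > 2, so it alone needs 3 colors.

No, G is not 2-colorable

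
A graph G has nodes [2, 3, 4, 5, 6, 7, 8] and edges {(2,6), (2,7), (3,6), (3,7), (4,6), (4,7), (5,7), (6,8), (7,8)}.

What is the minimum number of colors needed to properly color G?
χ(G) = 2

Clique number ω(G) = 2 (lower bound: χ ≥ ω).
The graph is bipartite (no odd cycle), so 2 colors suffice: χ(G) = 2.
A valid 2-coloring: color 1: [6, 7]; color 2: [2, 3, 4, 5, 8].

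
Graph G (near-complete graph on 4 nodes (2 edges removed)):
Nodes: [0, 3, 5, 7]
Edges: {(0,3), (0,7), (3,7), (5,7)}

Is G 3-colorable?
A valid 3-coloring: color 1: [7]; color 2: [3, 5]; color 3: [0].
(χ(G) = 3 ≤ 3.)

Yes, G is 3-colorable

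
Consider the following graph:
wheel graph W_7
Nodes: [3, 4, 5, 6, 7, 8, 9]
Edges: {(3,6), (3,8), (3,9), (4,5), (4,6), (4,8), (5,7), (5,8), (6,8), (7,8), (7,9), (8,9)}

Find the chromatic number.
Clique number ω(G) = 3 (lower bound: χ ≥ ω).
The clique on [3, 8, 9] has size 3, forcing χ ≥ 3, and the coloring below uses 3 colors, so χ(G) = 3.
A valid 3-coloring: color 1: [8]; color 2: [5, 6, 9]; color 3: [3, 4, 7].

χ(G) = 3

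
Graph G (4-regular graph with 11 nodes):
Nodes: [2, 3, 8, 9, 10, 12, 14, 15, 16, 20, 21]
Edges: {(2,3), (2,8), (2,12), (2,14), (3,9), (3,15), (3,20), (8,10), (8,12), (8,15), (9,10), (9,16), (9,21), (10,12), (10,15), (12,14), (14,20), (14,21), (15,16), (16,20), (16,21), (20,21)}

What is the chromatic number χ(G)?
Clique number ω(G) = 3 (lower bound: χ ≥ ω).
The clique on [2, 8, 12] has size 3, forcing χ ≥ 3, and the coloring below uses 3 colors, so χ(G) = 3.
A valid 3-coloring: color 1: [2, 10, 21]; color 2: [9, 12, 15, 20]; color 3: [3, 8, 14, 16].

χ(G) = 3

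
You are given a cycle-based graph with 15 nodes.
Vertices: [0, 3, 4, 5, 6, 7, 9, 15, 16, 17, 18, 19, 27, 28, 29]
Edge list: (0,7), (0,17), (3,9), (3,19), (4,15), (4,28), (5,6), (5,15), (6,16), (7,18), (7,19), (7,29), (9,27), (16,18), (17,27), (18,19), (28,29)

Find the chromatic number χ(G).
Clique number ω(G) = 3 (lower bound: χ ≥ ω).
The clique on [7, 18, 19] has size 3, forcing χ ≥ 3, and the coloring below uses 3 colors, so χ(G) = 3.
A valid 3-coloring: color 1: [3, 4, 5, 7, 16, 27]; color 2: [6, 9, 15, 17, 18, 29]; color 3: [0, 19, 28].

χ(G) = 3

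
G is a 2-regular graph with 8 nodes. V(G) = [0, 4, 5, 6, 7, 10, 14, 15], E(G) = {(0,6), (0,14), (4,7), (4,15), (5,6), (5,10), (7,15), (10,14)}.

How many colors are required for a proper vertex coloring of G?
χ(G) = 3

Clique number ω(G) = 3 (lower bound: χ ≥ ω).
The clique on [4, 7, 15] has size 3, forcing χ ≥ 3, and the coloring below uses 3 colors, so χ(G) = 3.
A valid 3-coloring: color 1: [0, 5, 7]; color 2: [4, 6, 14]; color 3: [10, 15].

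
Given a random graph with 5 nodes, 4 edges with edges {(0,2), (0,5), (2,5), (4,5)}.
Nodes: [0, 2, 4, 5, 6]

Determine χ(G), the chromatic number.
Clique number ω(G) = 3 (lower bound: χ ≥ ω).
The clique on [0, 2, 5] has size 3, forcing χ ≥ 3, and the coloring below uses 3 colors, so χ(G) = 3.
A valid 3-coloring: color 1: [5, 6]; color 2: [0, 4]; color 3: [2].

χ(G) = 3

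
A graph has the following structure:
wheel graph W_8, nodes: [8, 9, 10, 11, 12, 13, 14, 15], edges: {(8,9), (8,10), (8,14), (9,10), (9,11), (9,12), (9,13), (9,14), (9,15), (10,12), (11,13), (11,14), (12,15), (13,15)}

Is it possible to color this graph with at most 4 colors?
Yes, G is 4-colorable

A valid 4-coloring: color 1: [9]; color 2: [10, 13, 14]; color 3: [8, 11, 15]; color 4: [12].
(χ(G) = 4 ≤ 4.)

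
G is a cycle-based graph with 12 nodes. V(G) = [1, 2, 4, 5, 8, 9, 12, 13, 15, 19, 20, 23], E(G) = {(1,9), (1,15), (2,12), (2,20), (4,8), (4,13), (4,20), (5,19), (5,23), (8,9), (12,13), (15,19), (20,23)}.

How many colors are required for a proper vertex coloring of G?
Clique number ω(G) = 2 (lower bound: χ ≥ ω).
Odd cycle [2, 12, 13, 4, 20] needs 3 colors (χ ≥ 3).
The coloring below uses 3 colors, so χ(G) = 3.
A valid 3-coloring: color 1: [1, 5, 8, 12, 20]; color 2: [2, 4, 9, 15, 23]; color 3: [13, 19].

χ(G) = 3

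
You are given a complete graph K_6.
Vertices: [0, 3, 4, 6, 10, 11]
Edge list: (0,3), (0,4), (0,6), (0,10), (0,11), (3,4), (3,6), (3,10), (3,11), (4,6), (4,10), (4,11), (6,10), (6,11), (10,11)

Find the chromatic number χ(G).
χ(G) = 6

Clique number ω(G) = 6 (lower bound: χ ≥ ω).
The clique on [0, 3, 4, 6, 10, 11] has size 6, forcing χ ≥ 6, and the coloring below uses 6 colors, so χ(G) = 6.
A valid 6-coloring: color 1: [0]; color 2: [10]; color 3: [3]; color 4: [6]; color 5: [11]; color 6: [4].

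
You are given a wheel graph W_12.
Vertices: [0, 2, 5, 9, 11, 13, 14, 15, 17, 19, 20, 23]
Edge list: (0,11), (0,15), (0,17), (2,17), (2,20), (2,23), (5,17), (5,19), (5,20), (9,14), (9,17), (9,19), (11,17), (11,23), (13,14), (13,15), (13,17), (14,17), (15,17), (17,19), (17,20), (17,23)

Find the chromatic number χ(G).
Clique number ω(G) = 3 (lower bound: χ ≥ ω).
Odd cycle [19, 9, 14, 13, 15, 0, 11, 23, 2, 20, 5] needs 3 colors (χ ≥ 3).
Vertex 17 is adjacent to every vertex of [0, 2, 5, 9, 11, 13, 14, 15, 19, 20, 23], which already need 3 colors among themselves, so 17 needs a new color (χ ≥ 4).
The coloring below uses 4 colors, so χ(G) = 4.
A valid 4-coloring: color 1: [17]; color 2: [11, 14, 15, 19, 20]; color 3: [0, 5, 9, 13, 23]; color 4: [2].

χ(G) = 4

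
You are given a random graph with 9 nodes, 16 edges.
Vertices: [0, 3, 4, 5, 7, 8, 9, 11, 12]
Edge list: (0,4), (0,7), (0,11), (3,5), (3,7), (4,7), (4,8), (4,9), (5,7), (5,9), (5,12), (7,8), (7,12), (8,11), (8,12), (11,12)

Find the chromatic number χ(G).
χ(G) = 3

Clique number ω(G) = 3 (lower bound: χ ≥ ω).
The clique on [8, 11, 12] has size 3, forcing χ ≥ 3, and the coloring below uses 3 colors, so χ(G) = 3.
A valid 3-coloring: color 1: [7, 9, 11]; color 2: [0, 5, 8]; color 3: [3, 4, 12].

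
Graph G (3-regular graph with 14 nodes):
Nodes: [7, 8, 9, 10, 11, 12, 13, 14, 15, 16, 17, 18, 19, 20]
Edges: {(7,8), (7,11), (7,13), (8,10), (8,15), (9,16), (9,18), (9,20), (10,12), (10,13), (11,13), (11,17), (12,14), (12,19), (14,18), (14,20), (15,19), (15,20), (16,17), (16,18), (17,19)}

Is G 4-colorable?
Yes, G is 4-colorable

A valid 4-coloring: color 1: [10, 11, 16, 19, 20]; color 2: [7, 12, 15, 17, 18]; color 3: [8, 9, 13, 14].
(χ(G) = 3 ≤ 4.)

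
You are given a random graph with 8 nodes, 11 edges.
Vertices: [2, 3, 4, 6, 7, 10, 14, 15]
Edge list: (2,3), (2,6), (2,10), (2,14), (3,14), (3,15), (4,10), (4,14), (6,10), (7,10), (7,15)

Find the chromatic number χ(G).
χ(G) = 3

Clique number ω(G) = 3 (lower bound: χ ≥ ω).
The clique on [2, 6, 10] has size 3, forcing χ ≥ 3, and the coloring below uses 3 colors, so χ(G) = 3.
A valid 3-coloring: color 1: [2, 4, 7]; color 2: [3, 10]; color 3: [6, 14, 15].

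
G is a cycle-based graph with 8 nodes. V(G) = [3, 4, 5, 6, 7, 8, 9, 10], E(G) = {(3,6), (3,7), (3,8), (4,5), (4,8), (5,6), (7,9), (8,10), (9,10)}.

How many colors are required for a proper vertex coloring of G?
χ(G) = 3

Clique number ω(G) = 2 (lower bound: χ ≥ ω).
Odd cycle [10, 9, 7, 3, 8] needs 3 colors (χ ≥ 3).
The coloring below uses 3 colors, so χ(G) = 3.
A valid 3-coloring: color 1: [5, 8, 9]; color 2: [3, 4, 10]; color 3: [6, 7].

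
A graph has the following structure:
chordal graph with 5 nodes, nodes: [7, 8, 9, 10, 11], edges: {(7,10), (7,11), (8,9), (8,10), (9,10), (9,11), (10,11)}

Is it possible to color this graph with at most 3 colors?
A valid 3-coloring: color 1: [10]; color 2: [7, 9]; color 3: [8, 11].
(χ(G) = 3 ≤ 3.)

Yes, G is 3-colorable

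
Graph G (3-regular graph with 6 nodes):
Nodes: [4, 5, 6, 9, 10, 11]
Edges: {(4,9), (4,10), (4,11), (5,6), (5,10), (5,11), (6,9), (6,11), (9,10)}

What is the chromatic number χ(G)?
χ(G) = 3

Clique number ω(G) = 3 (lower bound: χ ≥ ω).
The clique on [4, 9, 10] has size 3, forcing χ ≥ 3, and the coloring below uses 3 colors, so χ(G) = 3.
A valid 3-coloring: color 1: [4, 6]; color 2: [10, 11]; color 3: [5, 9].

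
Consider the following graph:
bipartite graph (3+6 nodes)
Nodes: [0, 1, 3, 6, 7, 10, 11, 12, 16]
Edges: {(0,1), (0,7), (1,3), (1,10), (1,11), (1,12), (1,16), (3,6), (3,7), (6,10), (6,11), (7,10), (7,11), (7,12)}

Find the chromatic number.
χ(G) = 2

Clique number ω(G) = 2 (lower bound: χ ≥ ω).
The graph is bipartite (no odd cycle), so 2 colors suffice: χ(G) = 2.
A valid 2-coloring: color 1: [1, 6, 7]; color 2: [0, 3, 10, 11, 12, 16].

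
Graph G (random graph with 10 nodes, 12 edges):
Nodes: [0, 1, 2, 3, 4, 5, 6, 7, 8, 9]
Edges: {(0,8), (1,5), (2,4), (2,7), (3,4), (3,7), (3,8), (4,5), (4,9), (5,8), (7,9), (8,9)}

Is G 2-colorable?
Yes, G is 2-colorable

A valid 2-coloring: color 1: [1, 4, 6, 7, 8]; color 2: [0, 2, 3, 5, 9].
(χ(G) = 2 ≤ 2.)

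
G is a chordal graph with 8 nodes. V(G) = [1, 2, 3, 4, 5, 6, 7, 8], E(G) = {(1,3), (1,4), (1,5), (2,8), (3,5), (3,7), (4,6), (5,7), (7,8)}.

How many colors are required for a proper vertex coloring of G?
χ(G) = 3

Clique number ω(G) = 3 (lower bound: χ ≥ ω).
The clique on [1, 3, 5] has size 3, forcing χ ≥ 3, and the coloring below uses 3 colors, so χ(G) = 3.
A valid 3-coloring: color 1: [1, 2, 6, 7]; color 2: [3, 4, 8]; color 3: [5].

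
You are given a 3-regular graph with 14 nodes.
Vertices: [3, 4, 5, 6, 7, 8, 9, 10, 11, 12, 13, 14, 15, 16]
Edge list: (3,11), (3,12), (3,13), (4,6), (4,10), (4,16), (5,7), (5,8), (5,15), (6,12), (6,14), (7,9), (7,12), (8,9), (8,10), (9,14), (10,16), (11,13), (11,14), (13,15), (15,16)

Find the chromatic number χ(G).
Clique number ω(G) = 3 (lower bound: χ ≥ ω).
The clique on [3, 11, 13] has size 3, forcing χ ≥ 3, and the coloring below uses 3 colors, so χ(G) = 3.
A valid 3-coloring: color 1: [9, 10, 11, 12, 15]; color 2: [3, 4, 7, 8, 14]; color 3: [5, 6, 13, 16].

χ(G) = 3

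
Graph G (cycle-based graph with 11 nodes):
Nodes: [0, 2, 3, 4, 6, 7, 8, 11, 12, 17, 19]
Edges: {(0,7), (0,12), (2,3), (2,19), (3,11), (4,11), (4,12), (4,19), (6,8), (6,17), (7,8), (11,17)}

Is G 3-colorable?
Yes, G is 3-colorable

A valid 3-coloring: color 1: [0, 2, 4, 8, 17]; color 2: [6, 7, 11, 12, 19]; color 3: [3].
(χ(G) = 3 ≤ 3.)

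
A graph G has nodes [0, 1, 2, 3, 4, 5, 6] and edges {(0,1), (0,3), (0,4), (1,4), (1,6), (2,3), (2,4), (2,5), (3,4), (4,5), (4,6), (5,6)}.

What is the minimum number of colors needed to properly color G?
χ(G) = 3

Clique number ω(G) = 3 (lower bound: χ ≥ ω).
The clique on [0, 1, 4] has size 3, forcing χ ≥ 3, and the coloring below uses 3 colors, so χ(G) = 3.
A valid 3-coloring: color 1: [4]; color 2: [1, 3, 5]; color 3: [0, 2, 6].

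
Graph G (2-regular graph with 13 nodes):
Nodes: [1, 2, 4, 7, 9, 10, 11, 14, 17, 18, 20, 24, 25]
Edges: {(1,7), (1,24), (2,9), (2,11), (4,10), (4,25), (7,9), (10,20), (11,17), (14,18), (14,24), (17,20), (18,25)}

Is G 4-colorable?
A valid 4-coloring: color 1: [1, 2, 10, 14, 17, 25]; color 2: [4, 7, 11, 18, 20, 24]; color 3: [9].
(χ(G) = 3 ≤ 4.)

Yes, G is 4-colorable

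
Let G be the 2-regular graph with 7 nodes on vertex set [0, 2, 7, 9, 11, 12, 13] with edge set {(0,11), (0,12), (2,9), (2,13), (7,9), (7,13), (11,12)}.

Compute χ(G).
Clique number ω(G) = 3 (lower bound: χ ≥ ω).
The clique on [0, 11, 12] has size 3, forcing χ ≥ 3, and the coloring below uses 3 colors, so χ(G) = 3.
A valid 3-coloring: color 1: [2, 7, 11]; color 2: [9, 12, 13]; color 3: [0].

χ(G) = 3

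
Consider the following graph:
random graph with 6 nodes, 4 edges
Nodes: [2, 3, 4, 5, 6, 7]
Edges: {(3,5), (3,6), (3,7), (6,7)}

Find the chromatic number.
χ(G) = 3

Clique number ω(G) = 3 (lower bound: χ ≥ ω).
The clique on [3, 6, 7] has size 3, forcing χ ≥ 3, and the coloring below uses 3 colors, so χ(G) = 3.
A valid 3-coloring: color 1: [2, 3, 4]; color 2: [5, 6]; color 3: [7].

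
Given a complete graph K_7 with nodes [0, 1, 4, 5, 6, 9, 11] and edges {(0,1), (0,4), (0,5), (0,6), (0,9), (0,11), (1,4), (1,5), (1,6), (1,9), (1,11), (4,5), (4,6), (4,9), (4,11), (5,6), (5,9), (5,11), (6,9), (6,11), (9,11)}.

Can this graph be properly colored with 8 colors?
Yes, G is 8-colorable

A valid 8-coloring: color 1: [5]; color 2: [1]; color 3: [4]; color 4: [9]; color 5: [0]; color 6: [6]; color 7: [11].
(χ(G) = 7 ≤ 8.)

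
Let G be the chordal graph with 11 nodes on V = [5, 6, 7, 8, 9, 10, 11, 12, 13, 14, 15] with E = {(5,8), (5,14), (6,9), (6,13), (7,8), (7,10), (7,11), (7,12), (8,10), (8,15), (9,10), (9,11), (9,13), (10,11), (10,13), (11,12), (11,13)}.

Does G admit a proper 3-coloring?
The clique on vertices [9, 10, 11, 13] has size 4 > 3, so it alone needs 4 colors.

No, G is not 3-colorable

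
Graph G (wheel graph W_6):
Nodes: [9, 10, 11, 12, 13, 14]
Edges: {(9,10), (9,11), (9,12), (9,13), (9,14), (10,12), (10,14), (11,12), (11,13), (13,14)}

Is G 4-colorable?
A valid 4-coloring: color 1: [9]; color 2: [10, 11]; color 3: [12, 14]; color 4: [13].
(χ(G) = 4 ≤ 4.)

Yes, G is 4-colorable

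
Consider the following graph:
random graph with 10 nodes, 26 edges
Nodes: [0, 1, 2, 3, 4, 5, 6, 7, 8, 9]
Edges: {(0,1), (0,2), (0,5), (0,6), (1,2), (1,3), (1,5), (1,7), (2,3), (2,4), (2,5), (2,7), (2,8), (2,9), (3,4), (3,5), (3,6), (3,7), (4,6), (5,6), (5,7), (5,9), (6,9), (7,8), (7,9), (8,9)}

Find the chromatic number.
χ(G) = 5

Clique number ω(G) = 5 (lower bound: χ ≥ ω).
The clique on [1, 2, 3, 5, 7] has size 5, forcing χ ≥ 5, and the coloring below uses 5 colors, so χ(G) = 5.
A valid 5-coloring: color 1: [2, 6]; color 2: [4, 5, 8]; color 3: [0, 3, 9]; color 4: [7]; color 5: [1].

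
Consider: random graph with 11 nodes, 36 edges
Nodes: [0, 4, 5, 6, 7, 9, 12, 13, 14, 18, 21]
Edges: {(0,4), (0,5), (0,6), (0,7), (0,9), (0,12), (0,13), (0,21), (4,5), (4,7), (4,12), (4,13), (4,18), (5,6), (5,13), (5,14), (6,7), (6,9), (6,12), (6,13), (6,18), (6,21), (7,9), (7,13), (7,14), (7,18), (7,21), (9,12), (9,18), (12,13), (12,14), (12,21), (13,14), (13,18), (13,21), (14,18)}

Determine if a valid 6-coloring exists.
A valid 6-coloring: color 1: [9, 13]; color 2: [0, 18]; color 3: [4, 6, 14]; color 4: [5, 7, 12]; color 5: [21].
(χ(G) = 5 ≤ 6.)

Yes, G is 6-colorable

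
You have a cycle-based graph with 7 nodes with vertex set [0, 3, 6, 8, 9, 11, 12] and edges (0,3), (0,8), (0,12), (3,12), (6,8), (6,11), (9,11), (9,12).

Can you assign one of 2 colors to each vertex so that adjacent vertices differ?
The clique on vertices [0, 3, 12] has size 3 > 2, so it alone needs 3 colors.

No, G is not 2-colorable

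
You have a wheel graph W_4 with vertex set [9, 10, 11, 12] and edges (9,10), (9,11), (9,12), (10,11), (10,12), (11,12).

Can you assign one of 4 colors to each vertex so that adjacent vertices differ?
A valid 4-coloring: color 1: [9]; color 2: [12]; color 3: [10]; color 4: [11].
(χ(G) = 4 ≤ 4.)

Yes, G is 4-colorable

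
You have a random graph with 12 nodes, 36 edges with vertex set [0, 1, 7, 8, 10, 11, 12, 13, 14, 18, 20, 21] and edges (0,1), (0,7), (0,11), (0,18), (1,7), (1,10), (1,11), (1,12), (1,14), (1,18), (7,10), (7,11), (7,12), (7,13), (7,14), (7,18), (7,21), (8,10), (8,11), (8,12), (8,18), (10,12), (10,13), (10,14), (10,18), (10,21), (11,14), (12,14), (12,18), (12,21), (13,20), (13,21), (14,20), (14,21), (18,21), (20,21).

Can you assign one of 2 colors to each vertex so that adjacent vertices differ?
No, G is not 2-colorable

The clique on vertices [1, 7, 10, 12, 18] has size 5 > 2, so it alone needs 5 colors.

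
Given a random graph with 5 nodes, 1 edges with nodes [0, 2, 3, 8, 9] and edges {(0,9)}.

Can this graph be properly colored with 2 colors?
A valid 2-coloring: color 1: [0, 2, 3, 8]; color 2: [9].
(χ(G) = 2 ≤ 2.)

Yes, G is 2-colorable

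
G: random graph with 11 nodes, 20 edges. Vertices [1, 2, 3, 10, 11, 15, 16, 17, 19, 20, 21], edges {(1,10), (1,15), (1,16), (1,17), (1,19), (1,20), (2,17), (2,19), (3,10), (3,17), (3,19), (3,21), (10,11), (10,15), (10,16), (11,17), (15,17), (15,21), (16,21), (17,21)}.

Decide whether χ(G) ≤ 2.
The clique on vertices [1, 15, 17] has size 3 > 2, so it alone needs 3 colors.

No, G is not 2-colorable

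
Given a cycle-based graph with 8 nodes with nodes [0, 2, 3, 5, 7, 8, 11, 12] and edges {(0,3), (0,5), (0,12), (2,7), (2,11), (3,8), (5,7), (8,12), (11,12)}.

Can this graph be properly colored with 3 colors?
A valid 3-coloring: color 1: [2, 3, 5, 12]; color 2: [0, 7, 8, 11].
(χ(G) = 2 ≤ 3.)

Yes, G is 3-colorable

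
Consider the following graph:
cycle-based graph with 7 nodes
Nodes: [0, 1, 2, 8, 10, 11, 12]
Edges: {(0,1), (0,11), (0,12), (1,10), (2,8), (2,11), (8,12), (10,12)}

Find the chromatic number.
χ(G) = 3

Clique number ω(G) = 2 (lower bound: χ ≥ ω).
Odd cycle [12, 8, 2, 11, 0] needs 3 colors (χ ≥ 3).
The coloring below uses 3 colors, so χ(G) = 3.
A valid 3-coloring: color 1: [0, 8, 10]; color 2: [1, 11, 12]; color 3: [2].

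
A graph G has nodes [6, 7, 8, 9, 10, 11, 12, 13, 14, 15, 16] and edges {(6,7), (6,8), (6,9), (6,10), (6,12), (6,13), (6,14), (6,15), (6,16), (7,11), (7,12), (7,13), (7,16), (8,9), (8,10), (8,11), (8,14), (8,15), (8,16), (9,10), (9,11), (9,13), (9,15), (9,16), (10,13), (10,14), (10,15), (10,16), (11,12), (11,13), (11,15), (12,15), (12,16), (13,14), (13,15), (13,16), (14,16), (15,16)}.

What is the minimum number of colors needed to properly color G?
Clique number ω(G) = 6 (lower bound: χ ≥ ω).
The clique on [6, 8, 9, 10, 15, 16] has size 6, forcing χ ≥ 6, and the coloring below uses 6 colors, so χ(G) = 6.
A valid 6-coloring: color 1: [11, 16]; color 2: [6]; color 3: [7, 14, 15]; color 4: [8, 12, 13]; color 5: [9]; color 6: [10].

χ(G) = 6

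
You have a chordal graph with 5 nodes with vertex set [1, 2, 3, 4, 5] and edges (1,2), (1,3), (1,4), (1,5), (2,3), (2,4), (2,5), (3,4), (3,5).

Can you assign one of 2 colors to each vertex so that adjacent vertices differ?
The clique on vertices [1, 2, 3, 4] has size 4 > 2, so it alone needs 4 colors.

No, G is not 2-colorable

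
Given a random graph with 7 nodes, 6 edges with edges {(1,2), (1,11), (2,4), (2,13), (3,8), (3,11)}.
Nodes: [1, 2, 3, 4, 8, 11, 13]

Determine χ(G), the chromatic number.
Clique number ω(G) = 2 (lower bound: χ ≥ ω).
The graph is bipartite (no odd cycle), so 2 colors suffice: χ(G) = 2.
A valid 2-coloring: color 1: [2, 8, 11]; color 2: [1, 3, 4, 13].

χ(G) = 2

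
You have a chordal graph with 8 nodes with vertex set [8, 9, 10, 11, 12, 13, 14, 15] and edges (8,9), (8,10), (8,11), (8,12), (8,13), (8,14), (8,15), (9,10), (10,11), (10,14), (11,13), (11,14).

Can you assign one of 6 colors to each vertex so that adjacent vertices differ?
Yes, G is 6-colorable

A valid 6-coloring: color 1: [8]; color 2: [9, 11, 12, 15]; color 3: [10, 13]; color 4: [14].
(χ(G) = 4 ≤ 6.)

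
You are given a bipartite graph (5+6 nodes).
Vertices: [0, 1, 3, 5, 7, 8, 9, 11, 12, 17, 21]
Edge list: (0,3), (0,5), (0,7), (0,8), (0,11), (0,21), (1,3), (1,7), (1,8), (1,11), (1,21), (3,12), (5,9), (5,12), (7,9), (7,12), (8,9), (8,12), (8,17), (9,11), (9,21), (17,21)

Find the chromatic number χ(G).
χ(G) = 2

Clique number ω(G) = 2 (lower bound: χ ≥ ω).
The graph is bipartite (no odd cycle), so 2 colors suffice: χ(G) = 2.
A valid 2-coloring: color 1: [0, 1, 9, 12, 17]; color 2: [3, 5, 7, 8, 11, 21].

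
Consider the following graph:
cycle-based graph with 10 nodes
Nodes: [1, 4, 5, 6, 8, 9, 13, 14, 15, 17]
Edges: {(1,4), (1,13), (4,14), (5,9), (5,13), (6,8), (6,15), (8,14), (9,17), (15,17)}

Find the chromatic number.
Clique number ω(G) = 2 (lower bound: χ ≥ ω).
The graph is bipartite (no odd cycle), so 2 colors suffice: χ(G) = 2.
A valid 2-coloring: color 1: [1, 5, 6, 14, 17]; color 2: [4, 8, 9, 13, 15].

χ(G) = 2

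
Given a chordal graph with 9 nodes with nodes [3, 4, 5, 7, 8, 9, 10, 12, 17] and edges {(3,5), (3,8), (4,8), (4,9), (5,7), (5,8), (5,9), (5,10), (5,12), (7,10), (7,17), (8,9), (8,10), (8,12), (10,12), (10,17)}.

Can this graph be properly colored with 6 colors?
A valid 6-coloring: color 1: [7, 8]; color 2: [4, 5, 17]; color 3: [3, 9, 10]; color 4: [12].
(χ(G) = 4 ≤ 6.)

Yes, G is 6-colorable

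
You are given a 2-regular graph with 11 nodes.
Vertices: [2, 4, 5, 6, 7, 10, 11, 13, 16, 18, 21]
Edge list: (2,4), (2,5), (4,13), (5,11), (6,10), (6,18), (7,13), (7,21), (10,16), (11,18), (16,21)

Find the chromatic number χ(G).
χ(G) = 3

Clique number ω(G) = 2 (lower bound: χ ≥ ω).
Odd cycle [13, 4, 2, 5, 11, 18, 6, 10, 16, 21, 7] needs 3 colors (χ ≥ 3).
The coloring below uses 3 colors, so χ(G) = 3.
A valid 3-coloring: color 1: [5, 10, 13, 18, 21]; color 2: [4, 6, 7, 11, 16]; color 3: [2].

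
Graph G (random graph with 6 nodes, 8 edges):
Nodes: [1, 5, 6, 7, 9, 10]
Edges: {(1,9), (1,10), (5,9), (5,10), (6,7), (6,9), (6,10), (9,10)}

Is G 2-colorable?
The clique on vertices [1, 9, 10] has size 3 > 2, so it alone needs 3 colors.

No, G is not 2-colorable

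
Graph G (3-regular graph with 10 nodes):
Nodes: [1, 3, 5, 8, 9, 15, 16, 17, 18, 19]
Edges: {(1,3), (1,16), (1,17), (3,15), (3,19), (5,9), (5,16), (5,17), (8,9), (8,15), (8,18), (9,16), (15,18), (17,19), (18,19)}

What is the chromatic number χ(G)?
χ(G) = 3

Clique number ω(G) = 3 (lower bound: χ ≥ ω).
The clique on [5, 9, 16] has size 3, forcing χ ≥ 3, and the coloring below uses 3 colors, so χ(G) = 3.
A valid 3-coloring: color 1: [8, 16, 19]; color 2: [3, 9, 17, 18]; color 3: [1, 5, 15].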